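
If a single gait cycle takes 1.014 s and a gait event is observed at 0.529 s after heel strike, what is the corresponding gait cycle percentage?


pct = (event_time / cycle_time) * 100
pct = (0.529 / 1.014) * 100
ratio = 0.5217
pct = 52.1696


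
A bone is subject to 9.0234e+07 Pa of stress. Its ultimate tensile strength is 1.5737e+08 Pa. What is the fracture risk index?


FRI = applied / ultimate
FRI = 9.0234e+07 / 1.5737e+08
FRI = 0.5734


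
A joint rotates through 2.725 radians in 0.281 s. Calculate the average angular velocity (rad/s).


omega = delta_theta / delta_t
omega = 2.725 / 0.281
omega = 9.6975


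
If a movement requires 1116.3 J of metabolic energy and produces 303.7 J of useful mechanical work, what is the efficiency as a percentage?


eta = (W_mech / E_meta) * 100
eta = (303.7 / 1116.3) * 100
ratio = 0.2721
eta = 27.2059


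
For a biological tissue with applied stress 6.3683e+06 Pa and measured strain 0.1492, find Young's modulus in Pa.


E = stress / strain
E = 6.3683e+06 / 0.1492
E = 4.2683e+07


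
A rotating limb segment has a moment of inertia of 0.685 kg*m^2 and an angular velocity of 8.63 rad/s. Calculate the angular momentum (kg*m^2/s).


L = I * omega
L = 0.685 * 8.63
L = 5.9116


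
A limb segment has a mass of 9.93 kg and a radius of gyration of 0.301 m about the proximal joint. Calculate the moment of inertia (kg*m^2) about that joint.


I = m * k^2
I = 9.93 * 0.301^2
k^2 = 0.0906
I = 0.8997


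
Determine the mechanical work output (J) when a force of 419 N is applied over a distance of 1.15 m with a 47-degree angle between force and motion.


W = F * d * cos(theta)
theta = 47 deg = 0.8203 rad
cos(theta) = 0.6820
W = 419 * 1.15 * 0.6820
W = 328.6209


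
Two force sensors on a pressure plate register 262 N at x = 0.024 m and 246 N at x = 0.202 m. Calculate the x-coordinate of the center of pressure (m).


COP_x = (F1*x1 + F2*x2) / (F1 + F2)
COP_x = (262*0.024 + 246*0.202) / (262 + 246)
Numerator = 55.9800
Denominator = 508
COP_x = 0.1102


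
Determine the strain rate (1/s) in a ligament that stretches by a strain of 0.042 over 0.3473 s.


strain_rate = delta_strain / delta_t
strain_rate = 0.042 / 0.3473
strain_rate = 0.1209


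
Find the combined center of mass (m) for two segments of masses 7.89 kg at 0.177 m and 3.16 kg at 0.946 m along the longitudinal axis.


COM = (m1*x1 + m2*x2) / (m1 + m2)
COM = (7.89*0.177 + 3.16*0.946) / (7.89 + 3.16)
Numerator = 4.3859
Denominator = 11.0500
COM = 0.3969


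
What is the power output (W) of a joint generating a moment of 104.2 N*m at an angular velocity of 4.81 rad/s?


P = M * omega
P = 104.2 * 4.81
P = 501.2020


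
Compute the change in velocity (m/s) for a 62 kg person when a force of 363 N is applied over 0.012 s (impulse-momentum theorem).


J = F * dt = 363 * 0.012 = 4.3560 N*s
delta_v = J / m
delta_v = 4.3560 / 62
delta_v = 0.0703


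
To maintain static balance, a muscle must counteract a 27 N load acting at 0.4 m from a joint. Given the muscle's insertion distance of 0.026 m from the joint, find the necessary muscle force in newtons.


F_muscle = W * d_load / d_muscle
F_muscle = 27 * 0.4 / 0.026
Numerator = 10.8000
F_muscle = 415.3846


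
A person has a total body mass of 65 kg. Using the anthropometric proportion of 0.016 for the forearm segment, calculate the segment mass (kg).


m_segment = body_mass * fraction
m_segment = 65 * 0.016
m_segment = 1.0400


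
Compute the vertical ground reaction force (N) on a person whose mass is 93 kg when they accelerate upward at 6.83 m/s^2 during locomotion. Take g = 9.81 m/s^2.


GRF = m * (g + a)
GRF = 93 * (9.81 + 6.83)
GRF = 93 * 16.6400
GRF = 1547.5200


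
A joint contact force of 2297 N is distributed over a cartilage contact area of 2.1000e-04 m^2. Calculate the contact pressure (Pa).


P = F / A
P = 2297 / 2.1000e-04
P = 1.0938e+07


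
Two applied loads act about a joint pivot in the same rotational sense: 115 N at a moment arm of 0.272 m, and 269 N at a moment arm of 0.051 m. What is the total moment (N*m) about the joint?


M = F1 * d1 + F2 * d2
M = 115 * 0.272 + 269 * 0.051
M = 31.2800 + 13.7190
M = 44.9990


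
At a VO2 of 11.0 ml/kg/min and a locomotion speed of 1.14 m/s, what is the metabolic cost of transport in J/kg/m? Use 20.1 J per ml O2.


Power per kg = VO2 * 20.1 / 60
Power per kg = 11.0 * 20.1 / 60 = 3.6850 W/kg
Cost = power_per_kg / speed
Cost = 3.6850 / 1.14
Cost = 3.2325


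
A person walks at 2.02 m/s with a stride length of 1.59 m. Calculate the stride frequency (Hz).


f = v / stride_length
f = 2.02 / 1.59
f = 1.2704


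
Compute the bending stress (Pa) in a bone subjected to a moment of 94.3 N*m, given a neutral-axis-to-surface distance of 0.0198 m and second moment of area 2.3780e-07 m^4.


sigma = M * c / I
sigma = 94.3 * 0.0198 / 2.3780e-07
M * c = 1.8671
sigma = 7.8517e+06


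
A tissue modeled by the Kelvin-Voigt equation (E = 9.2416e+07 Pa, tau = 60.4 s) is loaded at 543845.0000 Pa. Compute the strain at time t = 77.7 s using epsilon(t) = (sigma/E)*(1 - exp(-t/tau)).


epsilon(t) = (sigma/E) * (1 - exp(-t/tau))
sigma/E = 543845.0000 / 9.2416e+07 = 0.0059
exp(-t/tau) = exp(-77.7 / 60.4) = 0.2763
epsilon = 0.0059 * (1 - 0.2763)
epsilon = 0.0043


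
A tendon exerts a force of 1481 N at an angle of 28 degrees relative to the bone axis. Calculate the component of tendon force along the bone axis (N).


F_eff = F_tendon * cos(theta)
theta = 28 deg = 0.4887 rad
cos(theta) = 0.8829
F_eff = 1481 * 0.8829
F_eff = 1307.6454


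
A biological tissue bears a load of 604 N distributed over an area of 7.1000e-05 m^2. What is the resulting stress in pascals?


stress = F / A
stress = 604 / 7.1000e-05
stress = 8.5070e+06


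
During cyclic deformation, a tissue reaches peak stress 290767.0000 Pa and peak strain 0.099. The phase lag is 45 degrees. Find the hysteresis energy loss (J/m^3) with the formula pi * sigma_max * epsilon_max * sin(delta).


E_loss = pi * sigma_max * epsilon_max * sin(delta)
delta = 45 deg = 0.7854 rad
sin(delta) = 0.7071
E_loss = pi * 290767.0000 * 0.099 * 0.7071
E_loss = 63946.2653


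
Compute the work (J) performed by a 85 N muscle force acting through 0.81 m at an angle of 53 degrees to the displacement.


W = F * d * cos(theta)
theta = 53 deg = 0.9250 rad
cos(theta) = 0.6018
W = 85 * 0.81 * 0.6018
W = 41.4350


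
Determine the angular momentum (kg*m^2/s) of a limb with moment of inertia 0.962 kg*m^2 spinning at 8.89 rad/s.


L = I * omega
L = 0.962 * 8.89
L = 8.5522


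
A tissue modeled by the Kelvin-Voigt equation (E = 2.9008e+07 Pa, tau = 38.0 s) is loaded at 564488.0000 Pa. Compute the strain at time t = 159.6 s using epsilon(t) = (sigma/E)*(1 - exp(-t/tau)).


epsilon(t) = (sigma/E) * (1 - exp(-t/tau))
sigma/E = 564488.0000 / 2.9008e+07 = 0.0195
exp(-t/tau) = exp(-159.6 / 38.0) = 0.0150
epsilon = 0.0195 * (1 - 0.0150)
epsilon = 0.0192


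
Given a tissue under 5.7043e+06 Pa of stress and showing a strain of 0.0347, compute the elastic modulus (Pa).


E = stress / strain
E = 5.7043e+06 / 0.0347
E = 1.6439e+08


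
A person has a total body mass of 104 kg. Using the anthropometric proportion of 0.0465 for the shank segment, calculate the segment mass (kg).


m_segment = body_mass * fraction
m_segment = 104 * 0.0465
m_segment = 4.8360


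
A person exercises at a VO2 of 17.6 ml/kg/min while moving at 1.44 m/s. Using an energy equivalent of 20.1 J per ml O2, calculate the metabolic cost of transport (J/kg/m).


Power per kg = VO2 * 20.1 / 60
Power per kg = 17.6 * 20.1 / 60 = 5.8960 W/kg
Cost = power_per_kg / speed
Cost = 5.8960 / 1.44
Cost = 4.0944


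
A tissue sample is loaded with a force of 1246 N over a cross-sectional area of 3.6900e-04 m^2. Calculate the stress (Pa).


stress = F / A
stress = 1246 / 3.6900e-04
stress = 3.3767e+06


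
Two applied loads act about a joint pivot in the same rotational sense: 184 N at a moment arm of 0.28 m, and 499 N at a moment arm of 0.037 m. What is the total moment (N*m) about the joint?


M = F1 * d1 + F2 * d2
M = 184 * 0.28 + 499 * 0.037
M = 51.5200 + 18.4630
M = 69.9830


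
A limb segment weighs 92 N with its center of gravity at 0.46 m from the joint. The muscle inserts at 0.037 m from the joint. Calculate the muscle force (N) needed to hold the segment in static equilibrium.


F_muscle = W * d_load / d_muscle
F_muscle = 92 * 0.46 / 0.037
Numerator = 42.3200
F_muscle = 1143.7838


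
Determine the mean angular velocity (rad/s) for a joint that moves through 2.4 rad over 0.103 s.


omega = delta_theta / delta_t
omega = 2.4 / 0.103
omega = 23.3010


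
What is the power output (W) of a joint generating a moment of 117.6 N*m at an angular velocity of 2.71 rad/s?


P = M * omega
P = 117.6 * 2.71
P = 318.6960


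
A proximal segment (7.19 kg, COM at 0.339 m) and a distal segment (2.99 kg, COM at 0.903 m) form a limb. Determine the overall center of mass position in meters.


COM = (m1*x1 + m2*x2) / (m1 + m2)
COM = (7.19*0.339 + 2.99*0.903) / (7.19 + 2.99)
Numerator = 5.1374
Denominator = 10.1800
COM = 0.5047


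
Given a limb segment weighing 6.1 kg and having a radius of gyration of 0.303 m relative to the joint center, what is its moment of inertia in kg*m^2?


I = m * k^2
I = 6.1 * 0.303^2
k^2 = 0.0918
I = 0.5600


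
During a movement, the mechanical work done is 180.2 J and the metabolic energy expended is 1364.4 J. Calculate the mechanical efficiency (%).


eta = (W_mech / E_meta) * 100
eta = (180.2 / 1364.4) * 100
ratio = 0.1321
eta = 13.2073


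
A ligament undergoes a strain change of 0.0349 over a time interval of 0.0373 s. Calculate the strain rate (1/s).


strain_rate = delta_strain / delta_t
strain_rate = 0.0349 / 0.0373
strain_rate = 0.9357


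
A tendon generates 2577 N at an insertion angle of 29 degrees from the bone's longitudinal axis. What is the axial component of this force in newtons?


F_eff = F_tendon * cos(theta)
theta = 29 deg = 0.5061 rad
cos(theta) = 0.8746
F_eff = 2577 * 0.8746
F_eff = 2253.8950


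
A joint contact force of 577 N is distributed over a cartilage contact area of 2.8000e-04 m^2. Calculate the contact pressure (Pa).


P = F / A
P = 577 / 2.8000e-04
P = 2.0607e+06


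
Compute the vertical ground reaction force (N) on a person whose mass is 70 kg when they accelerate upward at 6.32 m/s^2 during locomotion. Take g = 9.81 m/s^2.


GRF = m * (g + a)
GRF = 70 * (9.81 + 6.32)
GRF = 70 * 16.1300
GRF = 1129.1000


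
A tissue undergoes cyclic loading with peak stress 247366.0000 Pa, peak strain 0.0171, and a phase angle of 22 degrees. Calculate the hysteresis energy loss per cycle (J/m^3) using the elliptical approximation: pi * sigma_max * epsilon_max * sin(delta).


E_loss = pi * sigma_max * epsilon_max * sin(delta)
delta = 22 deg = 0.3840 rad
sin(delta) = 0.3746
E_loss = pi * 247366.0000 * 0.0171 * 0.3746
E_loss = 4978.0747


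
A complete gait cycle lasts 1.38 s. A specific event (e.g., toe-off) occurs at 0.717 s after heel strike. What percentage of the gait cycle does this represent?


pct = (event_time / cycle_time) * 100
pct = (0.717 / 1.38) * 100
ratio = 0.5196
pct = 51.9565


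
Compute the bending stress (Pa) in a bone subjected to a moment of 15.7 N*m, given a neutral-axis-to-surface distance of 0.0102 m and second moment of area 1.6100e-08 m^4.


sigma = M * c / I
sigma = 15.7 * 0.0102 / 1.6100e-08
M * c = 0.1601
sigma = 9.9466e+06


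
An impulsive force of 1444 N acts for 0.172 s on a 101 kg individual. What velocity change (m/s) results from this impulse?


J = F * dt = 1444 * 0.172 = 248.3680 N*s
delta_v = J / m
delta_v = 248.3680 / 101
delta_v = 2.4591


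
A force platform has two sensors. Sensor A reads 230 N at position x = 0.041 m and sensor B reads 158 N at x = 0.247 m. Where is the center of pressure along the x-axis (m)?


COP_x = (F1*x1 + F2*x2) / (F1 + F2)
COP_x = (230*0.041 + 158*0.247) / (230 + 158)
Numerator = 48.4560
Denominator = 388
COP_x = 0.1249


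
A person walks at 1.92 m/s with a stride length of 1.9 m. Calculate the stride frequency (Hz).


f = v / stride_length
f = 1.92 / 1.9
f = 1.0105


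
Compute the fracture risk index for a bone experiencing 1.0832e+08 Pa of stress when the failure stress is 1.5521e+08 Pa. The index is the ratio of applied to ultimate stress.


FRI = applied / ultimate
FRI = 1.0832e+08 / 1.5521e+08
FRI = 0.6979


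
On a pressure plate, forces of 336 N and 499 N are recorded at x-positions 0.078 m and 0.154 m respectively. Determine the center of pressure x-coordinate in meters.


COP_x = (F1*x1 + F2*x2) / (F1 + F2)
COP_x = (336*0.078 + 499*0.154) / (336 + 499)
Numerator = 103.0540
Denominator = 835
COP_x = 0.1234


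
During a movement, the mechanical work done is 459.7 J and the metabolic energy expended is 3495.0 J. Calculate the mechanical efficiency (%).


eta = (W_mech / E_meta) * 100
eta = (459.7 / 3495.0) * 100
ratio = 0.1315
eta = 13.1531


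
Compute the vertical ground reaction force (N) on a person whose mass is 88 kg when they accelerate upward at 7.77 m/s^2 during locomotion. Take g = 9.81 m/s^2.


GRF = m * (g + a)
GRF = 88 * (9.81 + 7.77)
GRF = 88 * 17.5800
GRF = 1547.0400


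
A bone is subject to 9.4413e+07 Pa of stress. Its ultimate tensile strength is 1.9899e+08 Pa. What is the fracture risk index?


FRI = applied / ultimate
FRI = 9.4413e+07 / 1.9899e+08
FRI = 0.4745


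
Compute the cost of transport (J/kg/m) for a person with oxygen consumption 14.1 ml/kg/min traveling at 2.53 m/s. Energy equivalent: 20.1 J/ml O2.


Power per kg = VO2 * 20.1 / 60
Power per kg = 14.1 * 20.1 / 60 = 4.7235 W/kg
Cost = power_per_kg / speed
Cost = 4.7235 / 2.53
Cost = 1.8670


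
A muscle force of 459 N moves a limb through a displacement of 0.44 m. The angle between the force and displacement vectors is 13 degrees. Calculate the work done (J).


W = F * d * cos(theta)
theta = 13 deg = 0.2269 rad
cos(theta) = 0.9744
W = 459 * 0.44 * 0.9744
W = 196.7838


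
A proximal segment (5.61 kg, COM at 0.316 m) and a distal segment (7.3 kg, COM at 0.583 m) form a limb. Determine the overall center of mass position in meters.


COM = (m1*x1 + m2*x2) / (m1 + m2)
COM = (5.61*0.316 + 7.3*0.583) / (5.61 + 7.3)
Numerator = 6.0287
Denominator = 12.9100
COM = 0.4670


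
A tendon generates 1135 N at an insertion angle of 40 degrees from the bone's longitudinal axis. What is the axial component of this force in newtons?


F_eff = F_tendon * cos(theta)
theta = 40 deg = 0.6981 rad
cos(theta) = 0.7660
F_eff = 1135 * 0.7660
F_eff = 869.4604


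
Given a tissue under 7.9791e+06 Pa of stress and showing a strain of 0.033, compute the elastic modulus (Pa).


E = stress / strain
E = 7.9791e+06 / 0.033
E = 2.4179e+08


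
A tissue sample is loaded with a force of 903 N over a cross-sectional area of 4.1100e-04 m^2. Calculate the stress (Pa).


stress = F / A
stress = 903 / 4.1100e-04
stress = 2.1971e+06


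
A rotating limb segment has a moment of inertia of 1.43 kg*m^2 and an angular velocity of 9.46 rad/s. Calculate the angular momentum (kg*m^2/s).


L = I * omega
L = 1.43 * 9.46
L = 13.5278


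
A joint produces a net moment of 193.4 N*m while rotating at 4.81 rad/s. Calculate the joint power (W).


P = M * omega
P = 193.4 * 4.81
P = 930.2540


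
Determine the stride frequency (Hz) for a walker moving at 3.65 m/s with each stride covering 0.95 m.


f = v / stride_length
f = 3.65 / 0.95
f = 3.8421


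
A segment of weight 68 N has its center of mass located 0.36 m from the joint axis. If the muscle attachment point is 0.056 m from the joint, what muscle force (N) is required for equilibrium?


F_muscle = W * d_load / d_muscle
F_muscle = 68 * 0.36 / 0.056
Numerator = 24.4800
F_muscle = 437.1429


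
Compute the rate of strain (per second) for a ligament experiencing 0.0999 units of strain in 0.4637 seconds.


strain_rate = delta_strain / delta_t
strain_rate = 0.0999 / 0.4637
strain_rate = 0.2154


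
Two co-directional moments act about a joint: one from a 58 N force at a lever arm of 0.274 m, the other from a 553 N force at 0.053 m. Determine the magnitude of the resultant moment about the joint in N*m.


M = F1 * d1 + F2 * d2
M = 58 * 0.274 + 553 * 0.053
M = 15.8920 + 29.3090
M = 45.2010


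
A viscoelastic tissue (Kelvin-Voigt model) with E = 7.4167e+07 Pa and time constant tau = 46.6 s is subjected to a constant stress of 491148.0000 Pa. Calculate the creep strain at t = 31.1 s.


epsilon(t) = (sigma/E) * (1 - exp(-t/tau))
sigma/E = 491148.0000 / 7.4167e+07 = 0.0066
exp(-t/tau) = exp(-31.1 / 46.6) = 0.5130
epsilon = 0.0066 * (1 - 0.5130)
epsilon = 0.0032


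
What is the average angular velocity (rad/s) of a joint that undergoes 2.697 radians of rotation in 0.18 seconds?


omega = delta_theta / delta_t
omega = 2.697 / 0.18
omega = 14.9833


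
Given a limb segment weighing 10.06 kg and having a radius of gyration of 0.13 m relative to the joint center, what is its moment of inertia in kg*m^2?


I = m * k^2
I = 10.06 * 0.13^2
k^2 = 0.0169
I = 0.1700


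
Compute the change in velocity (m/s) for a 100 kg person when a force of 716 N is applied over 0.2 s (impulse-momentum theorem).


J = F * dt = 716 * 0.2 = 143.2000 N*s
delta_v = J / m
delta_v = 143.2000 / 100
delta_v = 1.4320


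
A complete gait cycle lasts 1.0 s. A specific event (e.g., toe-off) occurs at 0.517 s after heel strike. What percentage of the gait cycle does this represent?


pct = (event_time / cycle_time) * 100
pct = (0.517 / 1.0) * 100
ratio = 0.5170
pct = 51.7000


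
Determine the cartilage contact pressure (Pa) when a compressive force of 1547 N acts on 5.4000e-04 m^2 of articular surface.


P = F / A
P = 1547 / 5.4000e-04
P = 2.8648e+06


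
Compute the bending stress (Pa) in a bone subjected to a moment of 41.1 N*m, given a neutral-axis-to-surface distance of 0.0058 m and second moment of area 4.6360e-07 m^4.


sigma = M * c / I
sigma = 41.1 * 0.0058 / 4.6360e-07
M * c = 0.2384
sigma = 514193.2701


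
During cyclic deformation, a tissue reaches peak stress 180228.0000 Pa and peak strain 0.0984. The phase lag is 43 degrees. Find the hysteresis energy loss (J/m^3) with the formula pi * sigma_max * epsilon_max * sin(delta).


E_loss = pi * sigma_max * epsilon_max * sin(delta)
delta = 43 deg = 0.7505 rad
sin(delta) = 0.6820
E_loss = pi * 180228.0000 * 0.0984 * 0.6820
E_loss = 37997.1099


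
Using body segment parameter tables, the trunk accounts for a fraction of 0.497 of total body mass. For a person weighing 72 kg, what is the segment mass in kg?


m_segment = body_mass * fraction
m_segment = 72 * 0.497
m_segment = 35.7840


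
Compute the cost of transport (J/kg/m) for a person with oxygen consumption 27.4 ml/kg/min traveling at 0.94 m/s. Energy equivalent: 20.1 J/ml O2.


Power per kg = VO2 * 20.1 / 60
Power per kg = 27.4 * 20.1 / 60 = 9.1790 W/kg
Cost = power_per_kg / speed
Cost = 9.1790 / 0.94
Cost = 9.7649


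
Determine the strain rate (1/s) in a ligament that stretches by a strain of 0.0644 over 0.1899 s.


strain_rate = delta_strain / delta_t
strain_rate = 0.0644 / 0.1899
strain_rate = 0.3391


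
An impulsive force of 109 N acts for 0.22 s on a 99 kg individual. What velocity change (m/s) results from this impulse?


J = F * dt = 109 * 0.22 = 23.9800 N*s
delta_v = J / m
delta_v = 23.9800 / 99
delta_v = 0.2422


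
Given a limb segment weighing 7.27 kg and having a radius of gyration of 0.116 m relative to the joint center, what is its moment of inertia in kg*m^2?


I = m * k^2
I = 7.27 * 0.116^2
k^2 = 0.0135
I = 0.0978


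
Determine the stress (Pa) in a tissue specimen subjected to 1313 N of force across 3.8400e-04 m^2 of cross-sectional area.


stress = F / A
stress = 1313 / 3.8400e-04
stress = 3.4193e+06


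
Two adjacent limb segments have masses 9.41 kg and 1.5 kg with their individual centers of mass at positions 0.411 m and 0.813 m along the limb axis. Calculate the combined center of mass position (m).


COM = (m1*x1 + m2*x2) / (m1 + m2)
COM = (9.41*0.411 + 1.5*0.813) / (9.41 + 1.5)
Numerator = 5.0870
Denominator = 10.9100
COM = 0.4663


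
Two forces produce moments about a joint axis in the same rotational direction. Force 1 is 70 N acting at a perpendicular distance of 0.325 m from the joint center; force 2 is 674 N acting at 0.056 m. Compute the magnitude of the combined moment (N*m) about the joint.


M = F1 * d1 + F2 * d2
M = 70 * 0.325 + 674 * 0.056
M = 22.7500 + 37.7440
M = 60.4940


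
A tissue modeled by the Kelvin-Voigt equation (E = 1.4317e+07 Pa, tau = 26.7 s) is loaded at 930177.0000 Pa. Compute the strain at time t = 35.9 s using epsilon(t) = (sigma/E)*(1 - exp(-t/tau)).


epsilon(t) = (sigma/E) * (1 - exp(-t/tau))
sigma/E = 930177.0000 / 1.4317e+07 = 0.0650
exp(-t/tau) = exp(-35.9 / 26.7) = 0.2607
epsilon = 0.0650 * (1 - 0.2607)
epsilon = 0.0480


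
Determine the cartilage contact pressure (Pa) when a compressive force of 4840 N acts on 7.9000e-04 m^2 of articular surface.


P = F / A
P = 4840 / 7.9000e-04
P = 6.1266e+06


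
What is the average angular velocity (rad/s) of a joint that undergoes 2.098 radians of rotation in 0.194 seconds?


omega = delta_theta / delta_t
omega = 2.098 / 0.194
omega = 10.8144


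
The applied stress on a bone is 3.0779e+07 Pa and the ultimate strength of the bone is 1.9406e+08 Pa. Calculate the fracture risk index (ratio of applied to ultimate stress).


FRI = applied / ultimate
FRI = 3.0779e+07 / 1.9406e+08
FRI = 0.1586


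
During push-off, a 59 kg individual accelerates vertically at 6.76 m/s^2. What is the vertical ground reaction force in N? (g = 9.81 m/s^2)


GRF = m * (g + a)
GRF = 59 * (9.81 + 6.76)
GRF = 59 * 16.5700
GRF = 977.6300


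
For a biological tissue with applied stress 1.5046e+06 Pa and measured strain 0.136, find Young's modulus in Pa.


E = stress / strain
E = 1.5046e+06 / 0.136
E = 1.1063e+07


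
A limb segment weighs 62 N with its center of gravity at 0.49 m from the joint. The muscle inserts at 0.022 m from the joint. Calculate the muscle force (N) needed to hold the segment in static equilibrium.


F_muscle = W * d_load / d_muscle
F_muscle = 62 * 0.49 / 0.022
Numerator = 30.3800
F_muscle = 1380.9091


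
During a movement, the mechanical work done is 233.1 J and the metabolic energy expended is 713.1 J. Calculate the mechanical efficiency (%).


eta = (W_mech / E_meta) * 100
eta = (233.1 / 713.1) * 100
ratio = 0.3269
eta = 32.6883


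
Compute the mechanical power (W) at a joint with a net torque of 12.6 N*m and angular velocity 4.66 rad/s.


P = M * omega
P = 12.6 * 4.66
P = 58.7160


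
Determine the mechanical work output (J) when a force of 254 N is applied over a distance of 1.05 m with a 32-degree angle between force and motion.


W = F * d * cos(theta)
theta = 32 deg = 0.5585 rad
cos(theta) = 0.8480
W = 254 * 1.05 * 0.8480
W = 226.1744


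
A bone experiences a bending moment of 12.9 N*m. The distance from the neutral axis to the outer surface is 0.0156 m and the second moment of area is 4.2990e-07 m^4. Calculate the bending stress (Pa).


sigma = M * c / I
sigma = 12.9 * 0.0156 / 4.2990e-07
M * c = 0.2012
sigma = 468108.8625


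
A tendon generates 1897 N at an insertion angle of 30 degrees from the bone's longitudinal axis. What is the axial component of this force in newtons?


F_eff = F_tendon * cos(theta)
theta = 30 deg = 0.5236 rad
cos(theta) = 0.8660
F_eff = 1897 * 0.8660
F_eff = 1642.8502


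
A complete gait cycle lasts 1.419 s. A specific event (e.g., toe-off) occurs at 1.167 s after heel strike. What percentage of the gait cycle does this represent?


pct = (event_time / cycle_time) * 100
pct = (1.167 / 1.419) * 100
ratio = 0.8224
pct = 82.2410


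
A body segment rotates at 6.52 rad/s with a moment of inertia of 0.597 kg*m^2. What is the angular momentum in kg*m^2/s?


L = I * omega
L = 0.597 * 6.52
L = 3.8924


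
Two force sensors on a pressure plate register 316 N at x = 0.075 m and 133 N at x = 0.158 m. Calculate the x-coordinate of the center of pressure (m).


COP_x = (F1*x1 + F2*x2) / (F1 + F2)
COP_x = (316*0.075 + 133*0.158) / (316 + 133)
Numerator = 44.7140
Denominator = 449
COP_x = 0.0996


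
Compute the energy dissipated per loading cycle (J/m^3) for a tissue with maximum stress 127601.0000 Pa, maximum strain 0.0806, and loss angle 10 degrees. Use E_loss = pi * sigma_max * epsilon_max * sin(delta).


E_loss = pi * sigma_max * epsilon_max * sin(delta)
delta = 10 deg = 0.1745 rad
sin(delta) = 0.1736
E_loss = pi * 127601.0000 * 0.0806 * 0.1736
E_loss = 5610.5989


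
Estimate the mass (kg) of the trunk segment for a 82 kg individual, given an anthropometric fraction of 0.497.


m_segment = body_mass * fraction
m_segment = 82 * 0.497
m_segment = 40.7540


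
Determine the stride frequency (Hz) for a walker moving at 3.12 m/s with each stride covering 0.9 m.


f = v / stride_length
f = 3.12 / 0.9
f = 3.4667


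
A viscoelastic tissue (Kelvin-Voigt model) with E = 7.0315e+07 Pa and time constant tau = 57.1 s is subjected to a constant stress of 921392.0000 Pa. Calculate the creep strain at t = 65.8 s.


epsilon(t) = (sigma/E) * (1 - exp(-t/tau))
sigma/E = 921392.0000 / 7.0315e+07 = 0.0131
exp(-t/tau) = exp(-65.8 / 57.1) = 0.3159
epsilon = 0.0131 * (1 - 0.3159)
epsilon = 0.0090


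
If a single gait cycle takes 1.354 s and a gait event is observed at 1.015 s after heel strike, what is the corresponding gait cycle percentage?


pct = (event_time / cycle_time) * 100
pct = (1.015 / 1.354) * 100
ratio = 0.7496
pct = 74.9631


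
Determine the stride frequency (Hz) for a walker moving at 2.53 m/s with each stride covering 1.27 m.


f = v / stride_length
f = 2.53 / 1.27
f = 1.9921


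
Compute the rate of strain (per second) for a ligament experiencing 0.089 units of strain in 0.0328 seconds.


strain_rate = delta_strain / delta_t
strain_rate = 0.089 / 0.0328
strain_rate = 2.7134


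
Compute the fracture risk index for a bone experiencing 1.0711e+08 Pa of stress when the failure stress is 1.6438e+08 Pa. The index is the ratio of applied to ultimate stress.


FRI = applied / ultimate
FRI = 1.0711e+08 / 1.6438e+08
FRI = 0.6516


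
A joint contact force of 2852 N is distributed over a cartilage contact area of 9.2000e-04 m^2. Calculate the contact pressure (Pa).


P = F / A
P = 2852 / 9.2000e-04
P = 3.1000e+06


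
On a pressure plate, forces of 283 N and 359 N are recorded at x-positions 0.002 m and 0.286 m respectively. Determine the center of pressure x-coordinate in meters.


COP_x = (F1*x1 + F2*x2) / (F1 + F2)
COP_x = (283*0.002 + 359*0.286) / (283 + 359)
Numerator = 103.2400
Denominator = 642
COP_x = 0.1608


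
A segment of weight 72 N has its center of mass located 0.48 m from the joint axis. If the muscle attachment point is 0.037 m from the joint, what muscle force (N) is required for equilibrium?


F_muscle = W * d_load / d_muscle
F_muscle = 72 * 0.48 / 0.037
Numerator = 34.5600
F_muscle = 934.0541


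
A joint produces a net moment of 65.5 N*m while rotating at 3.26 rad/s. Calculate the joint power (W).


P = M * omega
P = 65.5 * 3.26
P = 213.5300


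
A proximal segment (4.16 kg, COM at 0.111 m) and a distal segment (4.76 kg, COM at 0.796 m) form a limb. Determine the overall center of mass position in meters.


COM = (m1*x1 + m2*x2) / (m1 + m2)
COM = (4.16*0.111 + 4.76*0.796) / (4.16 + 4.76)
Numerator = 4.2507
Denominator = 8.9200
COM = 0.4765


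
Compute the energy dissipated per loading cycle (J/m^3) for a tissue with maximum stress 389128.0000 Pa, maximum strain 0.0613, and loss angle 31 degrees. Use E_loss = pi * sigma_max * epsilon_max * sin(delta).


E_loss = pi * sigma_max * epsilon_max * sin(delta)
delta = 31 deg = 0.5411 rad
sin(delta) = 0.5150
E_loss = pi * 389128.0000 * 0.0613 * 0.5150
E_loss = 38595.9882


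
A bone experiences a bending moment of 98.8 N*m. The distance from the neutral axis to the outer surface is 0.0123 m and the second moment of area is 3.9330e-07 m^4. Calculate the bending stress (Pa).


sigma = M * c / I
sigma = 98.8 * 0.0123 / 3.9330e-07
M * c = 1.2152
sigma = 3.0899e+06


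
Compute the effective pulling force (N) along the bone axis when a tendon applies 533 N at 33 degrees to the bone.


F_eff = F_tendon * cos(theta)
theta = 33 deg = 0.5760 rad
cos(theta) = 0.8387
F_eff = 533 * 0.8387
F_eff = 447.0114


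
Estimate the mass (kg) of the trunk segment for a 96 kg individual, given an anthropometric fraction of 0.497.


m_segment = body_mass * fraction
m_segment = 96 * 0.497
m_segment = 47.7120


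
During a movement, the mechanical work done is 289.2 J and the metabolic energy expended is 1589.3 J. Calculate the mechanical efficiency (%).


eta = (W_mech / E_meta) * 100
eta = (289.2 / 1589.3) * 100
ratio = 0.1820
eta = 18.1967


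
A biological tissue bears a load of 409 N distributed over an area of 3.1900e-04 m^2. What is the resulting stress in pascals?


stress = F / A
stress = 409 / 3.1900e-04
stress = 1.2821e+06


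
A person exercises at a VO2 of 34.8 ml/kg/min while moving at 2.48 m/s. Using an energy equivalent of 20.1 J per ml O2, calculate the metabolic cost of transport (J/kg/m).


Power per kg = VO2 * 20.1 / 60
Power per kg = 34.8 * 20.1 / 60 = 11.6580 W/kg
Cost = power_per_kg / speed
Cost = 11.6580 / 2.48
Cost = 4.7008


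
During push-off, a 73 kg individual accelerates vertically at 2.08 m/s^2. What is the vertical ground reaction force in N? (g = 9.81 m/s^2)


GRF = m * (g + a)
GRF = 73 * (9.81 + 2.08)
GRF = 73 * 11.8900
GRF = 867.9700


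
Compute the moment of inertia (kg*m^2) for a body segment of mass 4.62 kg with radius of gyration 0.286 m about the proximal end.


I = m * k^2
I = 4.62 * 0.286^2
k^2 = 0.0818
I = 0.3779


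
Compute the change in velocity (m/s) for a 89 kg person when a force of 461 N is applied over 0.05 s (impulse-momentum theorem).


J = F * dt = 461 * 0.05 = 23.0500 N*s
delta_v = J / m
delta_v = 23.0500 / 89
delta_v = 0.2590


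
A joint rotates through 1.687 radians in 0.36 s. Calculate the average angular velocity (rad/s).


omega = delta_theta / delta_t
omega = 1.687 / 0.36
omega = 4.6861


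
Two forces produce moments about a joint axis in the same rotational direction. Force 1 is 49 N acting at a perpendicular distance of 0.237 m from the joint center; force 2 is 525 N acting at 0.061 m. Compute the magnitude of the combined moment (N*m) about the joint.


M = F1 * d1 + F2 * d2
M = 49 * 0.237 + 525 * 0.061
M = 11.6130 + 32.0250
M = 43.6380


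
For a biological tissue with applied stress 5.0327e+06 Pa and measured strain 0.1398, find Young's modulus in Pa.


E = stress / strain
E = 5.0327e+06 / 0.1398
E = 3.5999e+07


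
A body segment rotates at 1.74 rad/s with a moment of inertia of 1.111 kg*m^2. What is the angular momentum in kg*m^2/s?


L = I * omega
L = 1.111 * 1.74
L = 1.9331


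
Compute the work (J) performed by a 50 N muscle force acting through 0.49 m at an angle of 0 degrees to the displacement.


W = F * d * cos(theta)
theta = 0 deg = 0.0000 rad
cos(theta) = 1.0000
W = 50 * 0.49 * 1.0000
W = 24.5000


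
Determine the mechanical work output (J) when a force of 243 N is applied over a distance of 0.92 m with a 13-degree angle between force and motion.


W = F * d * cos(theta)
theta = 13 deg = 0.2269 rad
cos(theta) = 0.9744
W = 243 * 0.92 * 0.9744
W = 217.8302


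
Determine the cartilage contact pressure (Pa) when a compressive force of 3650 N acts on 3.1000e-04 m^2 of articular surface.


P = F / A
P = 3650 / 3.1000e-04
P = 1.1774e+07


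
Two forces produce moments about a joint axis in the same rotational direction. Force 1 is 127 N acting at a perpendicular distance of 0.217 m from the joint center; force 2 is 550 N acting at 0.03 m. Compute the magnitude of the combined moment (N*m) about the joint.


M = F1 * d1 + F2 * d2
M = 127 * 0.217 + 550 * 0.03
M = 27.5590 + 16.5000
M = 44.0590


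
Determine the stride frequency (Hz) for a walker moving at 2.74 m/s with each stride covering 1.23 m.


f = v / stride_length
f = 2.74 / 1.23
f = 2.2276


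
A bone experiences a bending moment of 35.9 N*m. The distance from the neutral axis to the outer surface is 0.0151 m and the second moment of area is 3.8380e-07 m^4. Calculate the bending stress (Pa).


sigma = M * c / I
sigma = 35.9 * 0.0151 / 3.8380e-07
M * c = 0.5421
sigma = 1.4124e+06


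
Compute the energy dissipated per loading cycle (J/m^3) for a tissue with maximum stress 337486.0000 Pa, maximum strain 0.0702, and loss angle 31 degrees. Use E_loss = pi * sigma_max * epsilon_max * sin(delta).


E_loss = pi * sigma_max * epsilon_max * sin(delta)
delta = 31 deg = 0.5411 rad
sin(delta) = 0.5150
E_loss = pi * 337486.0000 * 0.0702 * 0.5150
E_loss = 38333.8185


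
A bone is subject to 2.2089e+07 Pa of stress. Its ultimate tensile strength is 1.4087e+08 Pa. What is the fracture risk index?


FRI = applied / ultimate
FRI = 2.2089e+07 / 1.4087e+08
FRI = 0.1568


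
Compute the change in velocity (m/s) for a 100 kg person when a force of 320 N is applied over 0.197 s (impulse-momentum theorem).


J = F * dt = 320 * 0.197 = 63.0400 N*s
delta_v = J / m
delta_v = 63.0400 / 100
delta_v = 0.6304


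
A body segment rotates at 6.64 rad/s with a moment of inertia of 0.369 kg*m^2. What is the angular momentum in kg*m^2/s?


L = I * omega
L = 0.369 * 6.64
L = 2.4502


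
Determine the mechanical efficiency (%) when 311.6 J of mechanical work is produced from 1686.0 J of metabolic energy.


eta = (W_mech / E_meta) * 100
eta = (311.6 / 1686.0) * 100
ratio = 0.1848
eta = 18.4816


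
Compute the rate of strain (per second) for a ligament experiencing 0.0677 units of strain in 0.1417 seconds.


strain_rate = delta_strain / delta_t
strain_rate = 0.0677 / 0.1417
strain_rate = 0.4778


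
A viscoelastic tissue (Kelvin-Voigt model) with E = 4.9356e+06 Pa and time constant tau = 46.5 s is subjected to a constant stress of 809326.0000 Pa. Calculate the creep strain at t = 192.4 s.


epsilon(t) = (sigma/E) * (1 - exp(-t/tau))
sigma/E = 809326.0000 / 4.9356e+06 = 0.1640
exp(-t/tau) = exp(-192.4 / 46.5) = 0.0160
epsilon = 0.1640 * (1 - 0.0160)
epsilon = 0.1614


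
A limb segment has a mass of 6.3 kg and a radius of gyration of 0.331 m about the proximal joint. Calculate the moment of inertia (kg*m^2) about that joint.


I = m * k^2
I = 6.3 * 0.331^2
k^2 = 0.1096
I = 0.6902


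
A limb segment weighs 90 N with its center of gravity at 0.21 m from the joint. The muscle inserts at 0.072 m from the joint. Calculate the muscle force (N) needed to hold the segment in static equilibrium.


F_muscle = W * d_load / d_muscle
F_muscle = 90 * 0.21 / 0.072
Numerator = 18.9000
F_muscle = 262.5000


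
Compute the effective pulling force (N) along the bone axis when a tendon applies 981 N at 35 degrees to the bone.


F_eff = F_tendon * cos(theta)
theta = 35 deg = 0.6109 rad
cos(theta) = 0.8192
F_eff = 981 * 0.8192
F_eff = 803.5882


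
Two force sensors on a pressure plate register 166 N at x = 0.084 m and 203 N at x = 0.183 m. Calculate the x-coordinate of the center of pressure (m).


COP_x = (F1*x1 + F2*x2) / (F1 + F2)
COP_x = (166*0.084 + 203*0.183) / (166 + 203)
Numerator = 51.0930
Denominator = 369
COP_x = 0.1385


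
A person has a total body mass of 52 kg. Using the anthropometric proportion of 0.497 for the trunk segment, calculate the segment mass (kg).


m_segment = body_mass * fraction
m_segment = 52 * 0.497
m_segment = 25.8440


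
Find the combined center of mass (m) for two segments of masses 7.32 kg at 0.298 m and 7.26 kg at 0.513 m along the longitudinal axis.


COM = (m1*x1 + m2*x2) / (m1 + m2)
COM = (7.32*0.298 + 7.26*0.513) / (7.32 + 7.26)
Numerator = 5.9057
Denominator = 14.5800
COM = 0.4051


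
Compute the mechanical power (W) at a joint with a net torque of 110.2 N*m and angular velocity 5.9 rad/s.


P = M * omega
P = 110.2 * 5.9
P = 650.1800


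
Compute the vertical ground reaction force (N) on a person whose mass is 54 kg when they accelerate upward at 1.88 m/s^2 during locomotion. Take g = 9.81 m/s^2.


GRF = m * (g + a)
GRF = 54 * (9.81 + 1.88)
GRF = 54 * 11.6900
GRF = 631.2600


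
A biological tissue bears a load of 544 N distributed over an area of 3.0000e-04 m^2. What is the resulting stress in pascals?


stress = F / A
stress = 544 / 3.0000e-04
stress = 1.8133e+06


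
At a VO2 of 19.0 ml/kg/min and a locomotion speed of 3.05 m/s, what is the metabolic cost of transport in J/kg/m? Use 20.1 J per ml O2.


Power per kg = VO2 * 20.1 / 60
Power per kg = 19.0 * 20.1 / 60 = 6.3650 W/kg
Cost = power_per_kg / speed
Cost = 6.3650 / 3.05
Cost = 2.0869


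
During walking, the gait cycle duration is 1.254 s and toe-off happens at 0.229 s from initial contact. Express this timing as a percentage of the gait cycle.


pct = (event_time / cycle_time) * 100
pct = (0.229 / 1.254) * 100
ratio = 0.1826
pct = 18.2616


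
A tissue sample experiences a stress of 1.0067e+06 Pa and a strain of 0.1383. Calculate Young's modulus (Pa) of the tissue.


E = stress / strain
E = 1.0067e+06 / 0.1383
E = 7.2791e+06


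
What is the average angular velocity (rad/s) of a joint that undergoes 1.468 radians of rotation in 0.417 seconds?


omega = delta_theta / delta_t
omega = 1.468 / 0.417
omega = 3.5204


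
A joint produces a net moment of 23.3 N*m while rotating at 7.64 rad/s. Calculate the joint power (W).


P = M * omega
P = 23.3 * 7.64
P = 178.0120


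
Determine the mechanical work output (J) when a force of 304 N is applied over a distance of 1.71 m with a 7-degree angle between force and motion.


W = F * d * cos(theta)
theta = 7 deg = 0.1222 rad
cos(theta) = 0.9925
W = 304 * 1.71 * 0.9925
W = 515.9652


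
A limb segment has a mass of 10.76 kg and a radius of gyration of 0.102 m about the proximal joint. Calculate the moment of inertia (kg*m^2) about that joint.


I = m * k^2
I = 10.76 * 0.102^2
k^2 = 0.0104
I = 0.1119


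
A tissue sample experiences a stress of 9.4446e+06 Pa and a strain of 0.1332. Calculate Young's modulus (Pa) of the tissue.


E = stress / strain
E = 9.4446e+06 / 0.1332
E = 7.0905e+07


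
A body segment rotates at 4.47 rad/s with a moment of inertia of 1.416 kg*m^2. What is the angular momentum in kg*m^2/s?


L = I * omega
L = 1.416 * 4.47
L = 6.3295


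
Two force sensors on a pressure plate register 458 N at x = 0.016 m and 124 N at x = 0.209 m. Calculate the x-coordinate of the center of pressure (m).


COP_x = (F1*x1 + F2*x2) / (F1 + F2)
COP_x = (458*0.016 + 124*0.209) / (458 + 124)
Numerator = 33.2440
Denominator = 582
COP_x = 0.0571


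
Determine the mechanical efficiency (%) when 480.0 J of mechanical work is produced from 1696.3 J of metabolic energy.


eta = (W_mech / E_meta) * 100
eta = (480.0 / 1696.3) * 100
ratio = 0.2830
eta = 28.2969


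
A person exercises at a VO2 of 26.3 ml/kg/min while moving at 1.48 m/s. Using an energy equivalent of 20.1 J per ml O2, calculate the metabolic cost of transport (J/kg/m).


Power per kg = VO2 * 20.1 / 60
Power per kg = 26.3 * 20.1 / 60 = 8.8105 W/kg
Cost = power_per_kg / speed
Cost = 8.8105 / 1.48
Cost = 5.9530


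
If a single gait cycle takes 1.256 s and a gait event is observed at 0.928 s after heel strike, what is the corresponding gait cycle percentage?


pct = (event_time / cycle_time) * 100
pct = (0.928 / 1.256) * 100
ratio = 0.7389
pct = 73.8854
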